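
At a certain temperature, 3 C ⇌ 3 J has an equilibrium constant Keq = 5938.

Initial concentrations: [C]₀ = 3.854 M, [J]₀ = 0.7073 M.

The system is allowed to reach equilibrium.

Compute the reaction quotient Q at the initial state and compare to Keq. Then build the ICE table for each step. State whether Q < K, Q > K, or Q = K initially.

Q₀ = 0.006181 vs Keq = 5938 ⇒ Q<K, forward
Step 1:
                    C           J
  I             3.854      0.7073
  C            -3.615       3.615
  E            0.2387       4.323
  solve Keq expr → x = 1.205; check Q = 5938

Q₀ = 0.006181; Q < K (proceeds forward)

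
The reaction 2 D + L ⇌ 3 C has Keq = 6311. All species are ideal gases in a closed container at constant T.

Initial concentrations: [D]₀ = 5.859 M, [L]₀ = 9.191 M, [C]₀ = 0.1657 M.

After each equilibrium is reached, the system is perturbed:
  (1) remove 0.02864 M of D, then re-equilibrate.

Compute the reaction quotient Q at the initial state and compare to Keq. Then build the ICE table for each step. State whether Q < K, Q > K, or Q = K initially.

Q₀ = 1.4420e-05 vs Keq = 6311 ⇒ Q<K, forward
Step 1:
                   D          L          C
  Initial      5.859      9.191     0.1657
  Change      -5.729     -2.865      8.594
  Equil       0.1297      6.326       8.76
  solve Keq expr → x = 2.865; check Q = 6311
Then remove 0.02864 M of D.
Step 2:
                   D          L          C
  Initial     0.1011      6.326       8.76
  Change     0.02758    0.01379   -0.04137
  Equil       0.1287       6.34      8.718
  solve Keq expr → x = -0.01379; check Q = 6311

Q₀ = 1.4420e-05; Q < K (proceeds forward)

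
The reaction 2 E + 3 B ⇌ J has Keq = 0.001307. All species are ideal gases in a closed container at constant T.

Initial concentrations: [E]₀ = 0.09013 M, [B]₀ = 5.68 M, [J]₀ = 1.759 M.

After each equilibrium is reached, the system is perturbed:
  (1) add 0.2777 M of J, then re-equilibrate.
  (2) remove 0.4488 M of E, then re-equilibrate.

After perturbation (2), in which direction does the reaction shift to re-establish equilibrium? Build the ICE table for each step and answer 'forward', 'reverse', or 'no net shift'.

Direction: reverse

Q₀ = 1.182 vs Keq = 0.001307 ⇒ Q>K, reverse
Step 1:
                    E           B           J
  Initial     0.09013        5.68       1.759
  Change        1.295       1.943     -0.6477
  Equil         1.385       7.623       1.111
  solve Keq expr → x = -0.6477; check Q = 0.001307
Then add 0.2777 M of J.
Step 2:
                    E           B           J
  Initial       1.385       7.623       1.389
  Change      0.09502      0.1425    -0.04751
  Equil          1.48       7.766       1.342
  solve Keq expr → x = -0.04751; check Q = 0.001307
Then remove 0.4488 M of E.
Step 3:
                    E           B           J
  Initial       1.032       7.766       1.342
  Change       0.2695      0.4043     -0.1348
  Equil         1.301        8.17       1.207
  solve Keq expr → x = -0.1348; check Q = 0.001307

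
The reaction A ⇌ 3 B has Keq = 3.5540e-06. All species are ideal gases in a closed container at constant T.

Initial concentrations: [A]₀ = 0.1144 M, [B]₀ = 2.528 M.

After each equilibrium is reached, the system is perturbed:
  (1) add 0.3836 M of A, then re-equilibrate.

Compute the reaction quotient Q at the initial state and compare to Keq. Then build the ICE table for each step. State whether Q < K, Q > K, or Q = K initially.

Q₀ = 141.2; Q > K (proceeds reverse)

Q₀ = 141.2 vs Keq = 3.5540e-06 ⇒ Q>K, reverse
Step 1:
                  A         B
  Initial    0.1144     2.528
  Change     0.8377    -2.513
  Equil      0.9521   0.01501
  solve Keq expr → x = -0.8377; check Q = 3.5540e-06
Then add 0.3836 M of A.
Step 2:
                  A         B
  Initial     1.336   0.01501
  Change  -5.9700e-04  0.001791
  Equil       1.335    0.0168
  solve Keq expr → x = 5.9700e-04; check Q = 3.5540e-06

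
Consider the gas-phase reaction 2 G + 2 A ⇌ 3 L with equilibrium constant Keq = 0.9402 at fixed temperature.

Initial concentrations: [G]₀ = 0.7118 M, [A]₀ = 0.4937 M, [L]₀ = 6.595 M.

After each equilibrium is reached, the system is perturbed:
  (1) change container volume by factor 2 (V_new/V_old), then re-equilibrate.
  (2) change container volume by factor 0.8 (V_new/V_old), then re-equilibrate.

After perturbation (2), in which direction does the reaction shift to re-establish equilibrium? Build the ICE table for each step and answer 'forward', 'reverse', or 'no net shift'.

Direction: forward

Q₀ = 2323 vs Keq = 0.9402 ⇒ Q>K, reverse
Step 1:
                    G           A           L
  I            0.7118      0.4937       6.595
  C             2.028       2.028      -3.042
  E              2.74       2.521       3.553
  solve Keq expr → x = -1.014; check Q = 0.9402
Then change container volume by factor 2 (V_new/V_old).
Step 2:
                    G           A           L
  I              1.37       1.261       1.777
  C            0.1241      0.1241     -0.1861
  E             1.494       1.385       1.591
  solve Keq expr → x = -0.06204; check Q = 0.9402
Then change container volume by factor 0.8 (V_new/V_old).
Step 3:
                    G           A           L
  I             1.867       1.731       1.988
  C          -0.04981    -0.04981     0.07472
  E             1.818       1.681       2.063
  solve Keq expr → x = 0.02491; check Q = 0.9402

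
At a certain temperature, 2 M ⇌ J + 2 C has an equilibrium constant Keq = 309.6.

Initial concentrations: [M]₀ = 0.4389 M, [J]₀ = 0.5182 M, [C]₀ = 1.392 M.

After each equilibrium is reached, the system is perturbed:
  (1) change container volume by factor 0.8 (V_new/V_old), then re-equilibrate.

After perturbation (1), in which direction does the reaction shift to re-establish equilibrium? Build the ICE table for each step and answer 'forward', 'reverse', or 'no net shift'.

Q₀ = 5.212 vs Keq = 309.6 ⇒ Q<K, forward
Step 1:
                  M         J         C
  init       0.4389    0.5182     1.392
  Δ          -0.356     0.178     0.356
  eq        0.08289    0.6962     1.748
  solve Keq expr → x = 0.178; check Q = 309.6
Then change container volume by factor 0.8 (V_new/V_old).
Step 2:
                  M         J         C
  init       0.1036    0.8703     2.185
  Δ         0.01126  -0.00563  -0.01126
  eq         0.1149    0.8646     2.174
  solve Keq expr → x = -0.00563; check Q = 309.6

Direction: reverse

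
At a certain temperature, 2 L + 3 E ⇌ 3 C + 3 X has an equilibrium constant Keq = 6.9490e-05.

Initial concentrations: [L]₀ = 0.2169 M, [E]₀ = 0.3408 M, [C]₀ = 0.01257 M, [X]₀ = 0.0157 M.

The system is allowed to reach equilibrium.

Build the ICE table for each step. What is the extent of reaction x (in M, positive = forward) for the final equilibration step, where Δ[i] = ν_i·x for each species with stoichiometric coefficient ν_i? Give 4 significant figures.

x = 0.01611 M

Q₀ = 4.1275e-09 vs Keq = 6.9490e-05 ⇒ Q<K, forward
Step 1:
                    L           E           C           X
  Initial      0.2169      0.3408     0.01257      0.0157
  Change     -0.03222    -0.04833     0.04833     0.04833
  Equil        0.1847      0.2925      0.0609     0.06403
  solve Keq expr → x = 0.01611; check Q = 6.9490e-05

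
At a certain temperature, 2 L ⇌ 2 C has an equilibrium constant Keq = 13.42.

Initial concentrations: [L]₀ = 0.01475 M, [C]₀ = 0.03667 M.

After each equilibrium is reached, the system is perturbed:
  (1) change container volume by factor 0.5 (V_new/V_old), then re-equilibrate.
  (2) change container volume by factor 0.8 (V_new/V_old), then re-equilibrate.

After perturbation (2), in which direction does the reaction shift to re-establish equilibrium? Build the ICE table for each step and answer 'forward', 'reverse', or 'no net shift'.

Q₀ = 6.181 vs Keq = 13.42 ⇒ Q<K, forward
Step 1:
                   L          C
  init       0.01475    0.03667
  Δ        -0.003724   0.003724
  eq         0.01103    0.04039
  solve Keq expr → x = 0.001862; check Q = 13.42
Then change container volume by factor 0.5 (V_new/V_old).
Step 2:
                   L          C
  init       0.02205    0.08079
  Δ                0          0
  eq         0.02205    0.08079
  solve Keq expr → x = 0; check Q = 13.42
Then change container volume by factor 0.8 (V_new/V_old).
Step 3:
                   L          C
  init       0.02757      0.101
  Δ                0          0
  eq         0.02757      0.101
  solve Keq expr → x = 0; check Q = 13.42

Direction: no net shift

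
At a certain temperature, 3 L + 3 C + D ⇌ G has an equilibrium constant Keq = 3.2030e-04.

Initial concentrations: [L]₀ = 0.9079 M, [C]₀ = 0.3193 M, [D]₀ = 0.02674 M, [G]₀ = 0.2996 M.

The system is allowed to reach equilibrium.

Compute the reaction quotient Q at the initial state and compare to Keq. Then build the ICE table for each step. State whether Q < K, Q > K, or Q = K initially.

Q₀ = 459.9; Q > K (proceeds reverse)

Q₀ = 459.9 vs Keq = 3.2030e-04 ⇒ Q>K, reverse
Step 1:
                   L          C          D          G
  I           0.9079     0.3193    0.02674     0.2996
  C           0.8955     0.8955     0.2985    -0.2985
  E            1.803      1.215     0.3252   0.001095
  solve Keq expr → x = -0.2985; check Q = 3.2030e-04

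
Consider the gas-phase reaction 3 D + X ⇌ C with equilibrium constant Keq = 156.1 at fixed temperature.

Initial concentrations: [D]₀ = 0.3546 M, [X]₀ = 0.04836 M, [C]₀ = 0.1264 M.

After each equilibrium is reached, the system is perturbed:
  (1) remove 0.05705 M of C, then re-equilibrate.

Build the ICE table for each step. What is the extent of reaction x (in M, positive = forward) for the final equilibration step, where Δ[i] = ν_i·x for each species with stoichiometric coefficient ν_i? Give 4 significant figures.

x = 0.006655 M

Q₀ = 58.62 vs Keq = 156.1 ⇒ Q<K, forward
Step 1:
                   D          X          C
  init        0.3546    0.04836     0.1264
  Δ         -0.04898   -0.01633    0.01633
  eq          0.3056    0.03203     0.1427
  solve Keq expr → x = 0.01633; check Q = 156.1
Then remove 0.05705 M of C.
Step 2:
                   D          X          C
  init        0.3056    0.03203    0.08568
  Δ         -0.01996  -0.006655   0.006655
  eq          0.2857    0.02538    0.09233
  solve Keq expr → x = 0.006655; check Q = 156.1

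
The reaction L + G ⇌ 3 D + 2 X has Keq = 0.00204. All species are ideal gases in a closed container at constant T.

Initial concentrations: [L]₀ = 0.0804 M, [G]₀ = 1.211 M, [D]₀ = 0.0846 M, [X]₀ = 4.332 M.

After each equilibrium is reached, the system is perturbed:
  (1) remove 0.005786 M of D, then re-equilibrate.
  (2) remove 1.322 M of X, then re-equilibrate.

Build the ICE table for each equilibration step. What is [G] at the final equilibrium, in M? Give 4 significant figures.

Q₀ = 0.1167 vs Keq = 0.00204 ⇒ Q>K, reverse
Step 1:
                   L          G          D          X
  init        0.0804      1.211     0.0846      4.332
  Δ          0.02022    0.02022   -0.06066   -0.04044
  eq          0.1006      1.231    0.02394      4.292
  solve Keq expr → x = -0.02022; check Q = 0.00204
Then remove 0.005786 M of D.
Step 2:
                   L          G          D          X
  init        0.1006      1.231    0.01815      4.292
  Δ         -0.00187   -0.00187   0.005611   0.003741
  eq         0.09875      1.229    0.02377      4.295
  solve Keq expr → x = 0.00187; check Q = 0.00204
Then remove 1.322 M of X.
Step 3:
                   L          G          D          X
  init       0.09875      1.229    0.02377      2.973
  Δ        -0.002114  -0.002114   0.006341   0.004227
  eq         0.09664      1.227    0.03011      2.978
  solve Keq expr → x = 0.002114; check Q = 0.00204

[G]_eq = 1.227 M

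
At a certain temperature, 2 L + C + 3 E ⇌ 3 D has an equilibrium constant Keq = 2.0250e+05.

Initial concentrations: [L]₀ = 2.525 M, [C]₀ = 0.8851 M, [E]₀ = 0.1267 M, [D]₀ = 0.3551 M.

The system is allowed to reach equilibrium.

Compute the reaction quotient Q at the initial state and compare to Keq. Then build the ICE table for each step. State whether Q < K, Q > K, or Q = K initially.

Q₀ = 3.901 vs Keq = 2.0250e+05 ⇒ Q<K, forward
Step 1:
                    L           C           E           D
  Initial       2.525      0.8851      0.1267      0.3551
  Change     -0.08131    -0.04065      -0.122       0.122
  Equil         2.444      0.8444    0.004737      0.4771
  solve Keq expr → x = 0.04065; check Q = 2.0250e+05

Q₀ = 3.901; Q < K (proceeds forward)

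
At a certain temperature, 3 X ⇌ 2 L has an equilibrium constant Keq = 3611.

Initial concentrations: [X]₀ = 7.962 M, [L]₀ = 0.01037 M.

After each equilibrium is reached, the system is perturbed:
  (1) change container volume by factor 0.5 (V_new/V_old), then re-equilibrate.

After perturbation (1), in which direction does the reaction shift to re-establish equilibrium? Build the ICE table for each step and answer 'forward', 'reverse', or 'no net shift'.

Q₀ = 2.1305e-07 vs Keq = 3611 ⇒ Q<K, forward
Step 1:
                  X         L
  init        7.962   0.01037
  Δ          -7.767     5.178
  eq         0.1953     5.188
  solve Keq expr → x = 2.589; check Q = 3611
Then change container volume by factor 0.5 (V_new/V_old).
Step 2:
                  X         L
  init       0.3907     10.38
  Δ        -0.07954   0.05303
  eq         0.3111     10.43
  solve Keq expr → x = 0.02651; check Q = 3611

Direction: forward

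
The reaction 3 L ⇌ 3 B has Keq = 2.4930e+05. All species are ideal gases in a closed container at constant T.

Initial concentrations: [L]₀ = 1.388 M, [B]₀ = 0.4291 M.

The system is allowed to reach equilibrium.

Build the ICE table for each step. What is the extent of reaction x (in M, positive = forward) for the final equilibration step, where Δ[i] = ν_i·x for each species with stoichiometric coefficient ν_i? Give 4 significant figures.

Q₀ = 0.02955 vs Keq = 2.4930e+05 ⇒ Q<K, forward
Step 1:
                  L         B
  Initial     1.388    0.4291
  Change      -1.36      1.36
  Equil     0.02842     1.789
  solve Keq expr → x = 0.4532; check Q = 2.4930e+05

x = 0.4532 M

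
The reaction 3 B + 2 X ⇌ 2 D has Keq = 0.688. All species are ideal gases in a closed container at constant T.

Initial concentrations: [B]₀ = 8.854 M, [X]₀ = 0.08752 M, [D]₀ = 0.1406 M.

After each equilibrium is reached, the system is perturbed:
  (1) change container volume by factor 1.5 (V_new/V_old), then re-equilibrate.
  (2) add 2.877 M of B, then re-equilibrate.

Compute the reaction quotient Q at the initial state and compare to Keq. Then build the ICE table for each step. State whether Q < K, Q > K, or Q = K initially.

Q₀ = 0.003718 vs Keq = 0.688 ⇒ Q<K, forward
Step 1:
                    B           X           D
  Initial       8.854     0.08752      0.1406
  Change       -0.116    -0.07735     0.07735
  Equil         8.738     0.01017      0.2179
  solve Keq expr → x = 0.03867; check Q = 0.688
Then change container volume by factor 1.5 (V_new/V_old).
Step 2:
                    B           X           D
  Initial       5.825    0.006782      0.1453
  Change      0.00781    0.005207   -0.005207
  Equil         5.833     0.01199      0.1401
  solve Keq expr → x = -0.002603; check Q = 0.688
Then add 2.877 M of B.
Step 3:
                    B           X           D
  Initial        8.71     0.01199      0.1401
  Change     -0.00775   -0.005167    0.005167
  Equil         8.702    0.006822      0.1453
  solve Keq expr → x = 0.002583; check Q = 0.688

Q₀ = 0.003718; Q < K (proceeds forward)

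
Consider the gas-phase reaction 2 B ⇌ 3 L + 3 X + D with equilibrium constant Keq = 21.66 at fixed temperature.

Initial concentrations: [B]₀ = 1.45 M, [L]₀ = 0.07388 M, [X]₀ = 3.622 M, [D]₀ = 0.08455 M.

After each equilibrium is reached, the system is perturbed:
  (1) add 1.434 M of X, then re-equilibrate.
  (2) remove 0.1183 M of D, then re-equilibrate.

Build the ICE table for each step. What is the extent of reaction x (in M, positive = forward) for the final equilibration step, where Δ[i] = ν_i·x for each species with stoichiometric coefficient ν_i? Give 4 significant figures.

Q₀ = 7.7055e-04 vs Keq = 21.66 ⇒ Q<K, forward
Step 1:
                   B          L          X          D
  I             1.45    0.07388      3.622    0.08455
  C          -0.5224     0.7836     0.7836     0.2612
  E           0.9276     0.8575      4.406     0.3457
  solve Keq expr → x = 0.2612; check Q = 21.66
Then add 1.434 M of X.
Step 2:
                   B          L          X          D
  I           0.9276     0.8575       5.84     0.3457
  C          0.08402     -0.126     -0.126   -0.04201
  E            1.012     0.7314      5.714     0.3037
  solve Keq expr → x = -0.04201; check Q = 21.66
Then remove 0.1183 M of D.
Step 3:
                   B          L          X          D
  I            1.012     0.7314      5.714     0.1854
  C         -0.04389    0.06583    0.06583    0.02194
  E           0.9678     0.7973      5.779     0.2074
  solve Keq expr → x = 0.02194; check Q = 21.66

x = 0.02194 M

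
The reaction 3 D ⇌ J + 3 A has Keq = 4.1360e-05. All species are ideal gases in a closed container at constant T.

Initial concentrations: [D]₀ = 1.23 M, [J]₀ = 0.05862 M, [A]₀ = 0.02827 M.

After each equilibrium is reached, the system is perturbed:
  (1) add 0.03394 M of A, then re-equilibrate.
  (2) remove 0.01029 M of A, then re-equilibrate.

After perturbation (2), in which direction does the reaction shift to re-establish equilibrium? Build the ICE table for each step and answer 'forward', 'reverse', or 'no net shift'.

Q₀ = 7.1172e-07 vs Keq = 4.1360e-05 ⇒ Q<K, forward
Step 1:
                    D           J           A
  init           1.23     0.05862     0.02827
  Δ           -0.0651      0.0217      0.0651
  eq            1.165     0.08032     0.09337
  solve Keq expr → x = 0.0217; check Q = 4.1360e-05
Then add 0.03394 M of A.
Step 2:
                    D           J           A
  init          1.165     0.08032      0.1273
  Δ           0.02774   -0.009246    -0.02774
  eq            1.193     0.07107     0.09957
  solve Keq expr → x = -0.009246; check Q = 4.1360e-05
Then remove 0.01029 M of A.
Step 3:
                    D           J           A
  init          1.193     0.07107     0.08928
  Δ         -0.008338    0.002779    0.008338
  eq            1.184     0.07385     0.09762
  solve Keq expr → x = 0.002779; check Q = 4.1360e-05

Direction: forward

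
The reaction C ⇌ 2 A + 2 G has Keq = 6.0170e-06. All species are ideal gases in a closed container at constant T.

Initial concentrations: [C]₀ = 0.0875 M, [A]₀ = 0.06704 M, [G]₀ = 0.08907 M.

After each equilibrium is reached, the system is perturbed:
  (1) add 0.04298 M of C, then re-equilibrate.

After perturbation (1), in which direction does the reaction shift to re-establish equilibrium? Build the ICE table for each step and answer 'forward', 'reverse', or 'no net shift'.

Direction: forward

Q₀ = 4.0750e-04 vs Keq = 6.0170e-06 ⇒ Q>K, reverse
Step 1:
                    C           A           G
  init         0.0875     0.06704     0.08907
  Δ            0.0237    -0.04741    -0.04741
  eq           0.1112     0.01963     0.04166
  solve Keq expr → x = -0.0237; check Q = 6.0170e-06
Then add 0.04298 M of C.
Step 2:
                    C           A           G
  init         0.1542     0.01963     0.04166
  Δ         -0.001115    0.002231    0.002231
  eq           0.1531     0.02186     0.04389
  solve Keq expr → x = 0.001115; check Q = 6.0170e-06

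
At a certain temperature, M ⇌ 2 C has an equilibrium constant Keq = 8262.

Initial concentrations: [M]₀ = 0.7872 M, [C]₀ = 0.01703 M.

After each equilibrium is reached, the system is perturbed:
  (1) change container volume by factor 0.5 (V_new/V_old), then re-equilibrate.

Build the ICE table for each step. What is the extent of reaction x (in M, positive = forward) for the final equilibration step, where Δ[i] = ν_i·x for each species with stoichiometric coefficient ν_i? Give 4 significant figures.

x = -6.1167e-04 M

Q₀ = 3.6842e-04 vs Keq = 8262 ⇒ Q<K, forward
Step 1:
                   M          C
  init        0.7872    0.01703
  Δ          -0.7869      1.574
  eq      3.0631e-04      1.591
  solve Keq expr → x = 0.7869; check Q = 8262
Then change container volume by factor 0.5 (V_new/V_old).
Step 2:
                   M          C
  init    6.1261e-04      3.182
  Δ       6.1167e-04  -0.001223
  eq        0.001224       3.18
  solve Keq expr → x = -6.1167e-04; check Q = 8262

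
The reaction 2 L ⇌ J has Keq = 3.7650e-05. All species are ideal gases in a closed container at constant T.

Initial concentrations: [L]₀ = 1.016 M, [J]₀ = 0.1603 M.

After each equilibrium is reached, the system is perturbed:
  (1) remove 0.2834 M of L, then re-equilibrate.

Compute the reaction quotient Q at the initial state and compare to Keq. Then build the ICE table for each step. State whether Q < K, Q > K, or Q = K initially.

Q₀ = 0.1553; Q > K (proceeds reverse)

Q₀ = 0.1553 vs Keq = 3.7650e-05 ⇒ Q>K, reverse
Step 1:
                    L           J
  Initial       1.016      0.1603
  Change       0.3205     -0.1602
  Equil         1.336  6.7248e-05
  solve Keq expr → x = -0.1602; check Q = 3.7650e-05
Then remove 0.2834 M of L.
Step 2:
                    L           J
  Initial       1.053  6.7248e-05
  Change   5.0985e-05 -2.5492e-05
  Equil         1.053  4.1756e-05
  solve Keq expr → x = -2.5492e-05; check Q = 3.7650e-05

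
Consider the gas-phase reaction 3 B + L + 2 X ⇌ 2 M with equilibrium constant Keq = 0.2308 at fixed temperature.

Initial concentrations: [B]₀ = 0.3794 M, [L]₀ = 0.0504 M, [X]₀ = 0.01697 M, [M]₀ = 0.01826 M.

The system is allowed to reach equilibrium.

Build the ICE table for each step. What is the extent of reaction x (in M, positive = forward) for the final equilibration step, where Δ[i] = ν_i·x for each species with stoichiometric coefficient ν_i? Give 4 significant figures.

x = -0.008615 M

Q₀ = 420.6 vs Keq = 0.2308 ⇒ Q>K, reverse
Step 1:
                  B         L         X         M
  I          0.3794    0.0504   0.01697   0.01826
  C         0.02585  0.008615   0.01723  -0.01723
  E          0.4052   0.05902    0.0342   0.00103
  solve Keq expr → x = -0.008615; check Q = 0.2308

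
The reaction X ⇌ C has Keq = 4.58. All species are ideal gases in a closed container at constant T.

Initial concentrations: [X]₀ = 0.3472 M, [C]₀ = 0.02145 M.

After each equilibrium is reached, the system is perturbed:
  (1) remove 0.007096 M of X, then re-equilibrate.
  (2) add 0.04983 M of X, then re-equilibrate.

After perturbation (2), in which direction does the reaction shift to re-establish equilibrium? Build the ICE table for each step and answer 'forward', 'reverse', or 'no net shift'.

Q₀ = 0.06178 vs Keq = 4.58 ⇒ Q<K, forward
Step 1:
                    X           C
  Initial      0.3472     0.02145
  Change      -0.2811      0.2811
  Equil       0.06607      0.3026
  solve Keq expr → x = 0.2811; check Q = 4.58
Then remove 0.007096 M of X.
Step 2:
                    X           C
  Initial     0.05897      0.3026
  Change     0.005824   -0.005824
  Equil       0.06479      0.2968
  solve Keq expr → x = -0.005824; check Q = 4.58
Then add 0.04983 M of X.
Step 3:
                    X           C
  Initial      0.1146      0.2968
  Change      -0.0409      0.0409
  Equil       0.07372      0.3377
  solve Keq expr → x = 0.0409; check Q = 4.58

Direction: forward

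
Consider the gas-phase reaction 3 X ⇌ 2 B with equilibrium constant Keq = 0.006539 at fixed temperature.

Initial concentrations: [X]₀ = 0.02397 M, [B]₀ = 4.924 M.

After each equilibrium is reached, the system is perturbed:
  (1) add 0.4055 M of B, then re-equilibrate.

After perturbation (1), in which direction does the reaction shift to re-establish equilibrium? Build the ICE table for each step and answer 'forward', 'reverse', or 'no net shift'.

Q₀ = 1.7605e+06 vs Keq = 0.006539 ⇒ Q>K, reverse
Step 1:
                   X          B
  I          0.02397      4.924
  C            5.717     -3.812
  E            5.741      1.112
  solve Keq expr → x = -1.906; check Q = 0.006539
Then add 0.4055 M of B.
Step 2:
                   X          B
  I            5.741      1.518
  C           0.4213    -0.2808
  E            6.163      1.237
  solve Keq expr → x = -0.1404; check Q = 0.006539

Direction: reverse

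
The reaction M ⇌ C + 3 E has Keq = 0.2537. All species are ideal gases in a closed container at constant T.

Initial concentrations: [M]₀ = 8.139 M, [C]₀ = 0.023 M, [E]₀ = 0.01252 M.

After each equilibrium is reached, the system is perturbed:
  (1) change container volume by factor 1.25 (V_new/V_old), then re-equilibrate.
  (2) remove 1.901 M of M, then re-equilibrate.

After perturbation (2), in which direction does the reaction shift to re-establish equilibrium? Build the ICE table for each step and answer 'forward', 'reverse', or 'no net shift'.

Q₀ = 5.5459e-09 vs Keq = 0.2537 ⇒ Q<K, forward
Step 1:
                  M         C         E
  I           8.139     0.023   0.01252
  C         -0.5086    0.5086     1.526
  E            7.63    0.5316     1.538
  solve Keq expr → x = 0.5086; check Q = 0.2537
Then change container volume by factor 1.25 (V_new/V_old).
Step 2:
                  M         C         E
  I           6.104    0.4253     1.231
  C        -0.07392   0.07392    0.2218
  E            6.03    0.4992     1.453
  solve Keq expr → x = 0.07392; check Q = 0.2537
Then remove 1.901 M of M.
Step 3:
                  M         C         E
  I           4.129    0.4992     1.453
  C         0.04292  -0.04292   -0.1288
  E           4.172    0.4563     1.324
  solve Keq expr → x = -0.04292; check Q = 0.2537

Direction: reverse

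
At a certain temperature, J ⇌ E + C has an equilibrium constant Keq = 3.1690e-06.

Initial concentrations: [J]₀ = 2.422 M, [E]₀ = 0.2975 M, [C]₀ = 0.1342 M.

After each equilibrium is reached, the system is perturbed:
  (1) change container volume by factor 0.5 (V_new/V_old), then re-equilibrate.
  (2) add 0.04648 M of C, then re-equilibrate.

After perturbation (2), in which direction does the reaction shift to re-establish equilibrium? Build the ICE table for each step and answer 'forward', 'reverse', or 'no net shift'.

Q₀ = 0.01648 vs Keq = 3.1690e-06 ⇒ Q>K, reverse
Step 1:
                   J          E          C
  I            2.422     0.2975     0.1342
  C           0.1342    -0.1342    -0.1342
  E            2.556     0.1633 4.9590e-05
  solve Keq expr → x = -0.1342; check Q = 3.1690e-06
Then change container volume by factor 0.5 (V_new/V_old).
Step 2:
                   J          E          C
  I            5.112     0.3267 9.9179e-05
  C       4.9582e-05 -4.9582e-05 -4.9582e-05
  E            5.112     0.3266 4.9598e-05
  solve Keq expr → x = -4.9582e-05; check Q = 3.1690e-06
Then add 0.04648 M of C.
Step 3:
                   J          E          C
  I            5.112     0.3266    0.04653
  C          0.04647   -0.04647   -0.04647
  E            5.159     0.2802 5.8350e-05
  solve Keq expr → x = -0.04647; check Q = 3.1690e-06

Direction: reverse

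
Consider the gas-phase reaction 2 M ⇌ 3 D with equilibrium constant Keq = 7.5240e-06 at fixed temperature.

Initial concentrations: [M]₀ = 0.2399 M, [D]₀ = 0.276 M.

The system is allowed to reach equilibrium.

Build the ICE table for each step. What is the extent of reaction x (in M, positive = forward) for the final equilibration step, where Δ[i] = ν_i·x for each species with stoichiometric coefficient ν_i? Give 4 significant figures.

x = -0.08836 M

Q₀ = 0.3653 vs Keq = 7.5240e-06 ⇒ Q>K, reverse
Step 1:
                   M          D
  Initial     0.2399      0.276
  Change      0.1767    -0.2651
  Equil       0.4166    0.01093
  solve Keq expr → x = -0.08836; check Q = 7.5240e-06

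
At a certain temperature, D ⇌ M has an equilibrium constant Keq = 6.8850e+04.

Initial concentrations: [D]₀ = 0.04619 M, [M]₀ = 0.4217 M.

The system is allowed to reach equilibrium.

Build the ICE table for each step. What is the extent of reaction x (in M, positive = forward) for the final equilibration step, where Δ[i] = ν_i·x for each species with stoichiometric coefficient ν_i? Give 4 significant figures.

Q₀ = 9.13 vs Keq = 6.8850e+04 ⇒ Q<K, forward
Step 1:
                   D          M
  Initial    0.04619     0.4217
  Change    -0.04618    0.04618
  Equil   6.7957e-06     0.4679
  solve Keq expr → x = 0.04618; check Q = 6.8850e+04

x = 0.04618 M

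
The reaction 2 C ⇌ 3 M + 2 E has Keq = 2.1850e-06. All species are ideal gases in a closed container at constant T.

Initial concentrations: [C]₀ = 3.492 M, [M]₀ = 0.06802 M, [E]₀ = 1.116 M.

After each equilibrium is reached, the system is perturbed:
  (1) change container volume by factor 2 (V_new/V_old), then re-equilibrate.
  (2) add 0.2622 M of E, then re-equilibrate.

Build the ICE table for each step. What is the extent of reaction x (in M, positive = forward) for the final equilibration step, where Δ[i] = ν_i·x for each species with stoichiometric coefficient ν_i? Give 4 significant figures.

x = -0.002084 M

Q₀ = 3.2143e-05 vs Keq = 2.1850e-06 ⇒ Q>K, reverse
Step 1:
                  C         M         E
  I           3.492   0.06802     1.116
  C         0.02645  -0.03967  -0.02645
  E           3.518   0.02835      1.09
  solve Keq expr → x = -0.01322; check Q = 2.1850e-06
Then change container volume by factor 2 (V_new/V_old).
Step 2:
                  C         M         E
  I           1.759   0.01417    0.5448
  C       -0.009176   0.01376  0.009176
  E            1.75   0.02794     0.554
  solve Keq expr → x = 0.004588; check Q = 2.1850e-06
Then add 0.2622 M of E.
Step 3:
                  C         M         E
  I            1.75   0.02794    0.8162
  C        0.004168 -0.006253 -0.004168
  E           1.754   0.02169     0.812
  solve Keq expr → x = -0.002084; check Q = 2.1850e-06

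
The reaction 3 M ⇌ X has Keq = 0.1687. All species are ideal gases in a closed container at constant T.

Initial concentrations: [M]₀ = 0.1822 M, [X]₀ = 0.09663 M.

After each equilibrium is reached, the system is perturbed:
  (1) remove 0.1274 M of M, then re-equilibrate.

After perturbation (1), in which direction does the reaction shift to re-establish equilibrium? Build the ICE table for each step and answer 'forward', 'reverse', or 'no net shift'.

Q₀ = 15.98 vs Keq = 0.1687 ⇒ Q>K, reverse
Step 1:
                   M          X
  I           0.1822    0.09663
  C           0.2492   -0.08308
  E           0.4314    0.01355
  solve Keq expr → x = -0.08308; check Q = 0.1687
Then remove 0.1274 M of M.
Step 2:
                   M          X
  I            0.304    0.01355
  C          0.02295   -0.00765
  E            0.327   0.005898
  solve Keq expr → x = -0.00765; check Q = 0.1687

Direction: reverse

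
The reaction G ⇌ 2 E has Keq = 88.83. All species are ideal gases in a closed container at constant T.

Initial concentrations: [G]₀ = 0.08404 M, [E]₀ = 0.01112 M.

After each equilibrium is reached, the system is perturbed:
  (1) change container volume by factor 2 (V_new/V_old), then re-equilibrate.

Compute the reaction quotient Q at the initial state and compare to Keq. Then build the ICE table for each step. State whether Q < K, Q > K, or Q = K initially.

Q₀ = 0.001471 vs Keq = 88.83 ⇒ Q<K, forward
Step 1:
                  G         E
  init      0.08404   0.01112
  Δ        -0.08368    0.1674
  eq      3.5862e-04    0.1785
  solve Keq expr → x = 0.08368; check Q = 88.83
Then change container volume by factor 2 (V_new/V_old).
Step 2:
                  G         E
  init    1.7931e-04   0.08924
  Δ       -8.9295e-05 1.7859e-04
  eq      9.0014e-05   0.08942
  solve Keq expr → x = 8.9295e-05; check Q = 88.83

Q₀ = 0.001471; Q < K (proceeds forward)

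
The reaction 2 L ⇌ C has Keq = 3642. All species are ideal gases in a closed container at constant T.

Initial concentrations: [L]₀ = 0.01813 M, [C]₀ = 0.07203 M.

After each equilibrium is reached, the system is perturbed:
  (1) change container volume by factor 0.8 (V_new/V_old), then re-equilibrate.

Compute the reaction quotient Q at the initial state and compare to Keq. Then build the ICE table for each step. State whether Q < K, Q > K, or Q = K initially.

Q₀ = 219.1; Q < K (proceeds forward)

Q₀ = 219.1 vs Keq = 3642 ⇒ Q<K, forward
Step 1:
                  L         C
  I         0.01813   0.07203
  C        -0.01348   0.00674
  E        0.004651   0.07877
  solve Keq expr → x = 0.00674; check Q = 3642
Then change container volume by factor 0.8 (V_new/V_old).
Step 2:
                  L         C
  I        0.005813   0.09846
  C       -6.0573e-04 3.0287e-04
  E        0.005208   0.09876
  solve Keq expr → x = 3.0287e-04; check Q = 3642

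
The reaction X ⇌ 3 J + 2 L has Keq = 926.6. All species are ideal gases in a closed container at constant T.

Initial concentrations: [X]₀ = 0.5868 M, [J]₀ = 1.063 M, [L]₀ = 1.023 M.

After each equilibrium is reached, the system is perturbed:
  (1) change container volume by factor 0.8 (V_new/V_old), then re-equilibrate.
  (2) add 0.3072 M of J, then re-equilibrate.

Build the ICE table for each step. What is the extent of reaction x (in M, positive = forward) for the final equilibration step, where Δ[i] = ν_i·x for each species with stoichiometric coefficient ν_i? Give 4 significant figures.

Q₀ = 2.142 vs Keq = 926.6 ⇒ Q<K, forward
Step 1:
                    X           J           L
  init         0.5868       1.063       1.023
  Δ           -0.5088       1.526       1.018
  eq          0.07802       2.589       2.041
  solve Keq expr → x = 0.5088; check Q = 926.6
Then change container volume by factor 0.8 (V_new/V_old).
Step 2:
                    X           J           L
  init        0.09752       3.237       2.551
  Δ           0.07354     -0.2206     -0.1471
  eq           0.1711       3.016       2.404
  solve Keq expr → x = -0.07354; check Q = 926.6
Then add 0.3072 M of J.
Step 3:
                    X           J           L
  init         0.1711       3.323       2.404
  Δ           0.02963    -0.08888    -0.05926
  eq           0.2007       3.234       2.344
  solve Keq expr → x = -0.02963; check Q = 926.6

x = -0.02963 M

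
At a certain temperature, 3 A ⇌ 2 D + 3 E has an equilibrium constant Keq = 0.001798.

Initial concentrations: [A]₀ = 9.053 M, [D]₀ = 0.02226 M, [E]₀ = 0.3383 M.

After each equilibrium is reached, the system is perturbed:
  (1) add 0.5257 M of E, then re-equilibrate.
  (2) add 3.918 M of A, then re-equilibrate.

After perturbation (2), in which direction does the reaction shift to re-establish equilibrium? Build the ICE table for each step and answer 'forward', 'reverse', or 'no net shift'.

Q₀ = 2.5857e-08 vs Keq = 0.001798 ⇒ Q<K, forward
Step 1:
                    A           D           E
  Initial       9.053     0.02226      0.3383
  Change      -0.9585       0.639      0.9585
  Equil         8.095      0.6613       1.297
  solve Keq expr → x = 0.3195; check Q = 0.001798
Then add 0.5257 M of E.
Step 2:
                    A           D           E
  Initial       8.095      0.6613       1.822
  Change       0.2309      -0.154     -0.2309
  Equil         8.325      0.5073       1.592
  solve Keq expr → x = -0.07698; check Q = 0.001798
Then add 3.918 M of A.
Step 3:
                    A           D           E
  Initial       12.24      0.5073       1.592
  Change      -0.2733      0.1822      0.2733
  Equil         11.97      0.6895       1.865
  solve Keq expr → x = 0.09111; check Q = 0.001798

Direction: forward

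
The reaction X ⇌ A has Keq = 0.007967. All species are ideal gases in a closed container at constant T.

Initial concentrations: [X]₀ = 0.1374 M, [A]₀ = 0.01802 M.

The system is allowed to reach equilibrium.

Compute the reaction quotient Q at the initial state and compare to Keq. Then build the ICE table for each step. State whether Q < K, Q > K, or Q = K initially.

Q₀ = 0.1311; Q > K (proceeds reverse)

Q₀ = 0.1311 vs Keq = 0.007967 ⇒ Q>K, reverse
Step 1:
                   X          A
  init        0.1374    0.01802
  Δ          0.01679   -0.01679
  eq          0.1542   0.001228
  solve Keq expr → x = -0.01679; check Q = 0.007967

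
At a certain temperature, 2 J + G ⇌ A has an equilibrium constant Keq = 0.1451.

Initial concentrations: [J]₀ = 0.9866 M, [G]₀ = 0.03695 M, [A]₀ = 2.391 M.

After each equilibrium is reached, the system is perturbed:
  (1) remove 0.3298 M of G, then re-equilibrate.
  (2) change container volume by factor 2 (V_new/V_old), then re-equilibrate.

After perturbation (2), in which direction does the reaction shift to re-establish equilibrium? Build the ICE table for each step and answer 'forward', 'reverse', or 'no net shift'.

Direction: reverse

Q₀ = 66.48 vs Keq = 0.1451 ⇒ Q>K, reverse
Step 1:
                   J          G          A
  init        0.9866    0.03695      2.391
  Δ            2.024      1.012     -1.012
  eq            3.01      1.049      1.379
  solve Keq expr → x = -1.012; check Q = 0.1451
Then remove 0.3298 M of G.
Step 2:
                   J          G          A
  init          3.01      0.719      1.379
  Δ           0.2268     0.1134    -0.1134
  eq           3.237     0.8324      1.266
  solve Keq expr → x = -0.1134; check Q = 0.1451
Then change container volume by factor 2 (V_new/V_old).
Step 3:
                   J          G          A
  init         1.619     0.4162     0.6329
  Δ           0.4581     0.2291    -0.2291
  eq           2.077     0.6453     0.4038
  solve Keq expr → x = -0.2291; check Q = 0.1451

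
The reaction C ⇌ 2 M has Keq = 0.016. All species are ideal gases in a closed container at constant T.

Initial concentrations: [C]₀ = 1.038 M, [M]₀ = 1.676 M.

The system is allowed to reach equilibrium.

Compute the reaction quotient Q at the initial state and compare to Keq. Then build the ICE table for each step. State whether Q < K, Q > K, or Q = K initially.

Q₀ = 2.706 vs Keq = 0.016 ⇒ Q>K, reverse
Step 1:
                   C          M
  Initial      1.038      1.676
  Change      0.7534     -1.507
  Equil        1.791     0.1693
  solve Keq expr → x = -0.7534; check Q = 0.016

Q₀ = 2.706; Q > K (proceeds reverse)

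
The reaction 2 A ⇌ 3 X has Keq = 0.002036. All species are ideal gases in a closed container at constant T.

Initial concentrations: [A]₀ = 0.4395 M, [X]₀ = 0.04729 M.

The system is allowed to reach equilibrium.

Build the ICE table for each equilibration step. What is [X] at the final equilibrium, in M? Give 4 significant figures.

Q₀ = 5.4751e-04 vs Keq = 0.002036 ⇒ Q<K, forward
Step 1:
                   A          X
  Initial     0.4395    0.04729
  Change    -0.01612    0.02417
  Equil       0.4234    0.07146
  solve Keq expr → x = 0.008058; check Q = 0.002036

[X]_eq = 0.07146 M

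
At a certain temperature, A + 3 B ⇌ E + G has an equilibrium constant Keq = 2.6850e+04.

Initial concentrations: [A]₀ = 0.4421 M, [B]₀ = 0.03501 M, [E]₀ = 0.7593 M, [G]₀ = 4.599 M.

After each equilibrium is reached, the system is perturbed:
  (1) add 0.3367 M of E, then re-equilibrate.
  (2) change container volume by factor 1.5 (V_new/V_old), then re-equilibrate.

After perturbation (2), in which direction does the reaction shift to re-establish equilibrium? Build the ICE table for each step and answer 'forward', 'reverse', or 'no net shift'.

Q₀ = 1.8407e+05 vs Keq = 2.6850e+04 ⇒ Q>K, reverse
Step 1:
                   A          B          E          G
  init        0.4421    0.03501     0.7593      4.599
  Δ          0.01022    0.03065   -0.01022   -0.01022
  eq          0.4523    0.06566     0.7491      4.589
  solve Keq expr → x = -0.01022; check Q = 2.6850e+04
Then add 0.3367 M of E.
Step 2:
                   A          B          E          G
  init        0.4523    0.06566      1.086      4.589
  Δ         0.002805   0.008416  -0.002805  -0.002805
  eq          0.4551    0.07407      1.083      4.586
  solve Keq expr → x = -0.002805; check Q = 2.6850e+04
Then change container volume by factor 1.5 (V_new/V_old).
Step 3:
                   A          B          E          G
  init        0.3034    0.04938      0.722      3.057
  Δ         0.004933     0.0148  -0.004933  -0.004933
  eq          0.3083    0.06418     0.7171      3.052
  solve Keq expr → x = -0.004933; check Q = 2.6850e+04

Direction: reverse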